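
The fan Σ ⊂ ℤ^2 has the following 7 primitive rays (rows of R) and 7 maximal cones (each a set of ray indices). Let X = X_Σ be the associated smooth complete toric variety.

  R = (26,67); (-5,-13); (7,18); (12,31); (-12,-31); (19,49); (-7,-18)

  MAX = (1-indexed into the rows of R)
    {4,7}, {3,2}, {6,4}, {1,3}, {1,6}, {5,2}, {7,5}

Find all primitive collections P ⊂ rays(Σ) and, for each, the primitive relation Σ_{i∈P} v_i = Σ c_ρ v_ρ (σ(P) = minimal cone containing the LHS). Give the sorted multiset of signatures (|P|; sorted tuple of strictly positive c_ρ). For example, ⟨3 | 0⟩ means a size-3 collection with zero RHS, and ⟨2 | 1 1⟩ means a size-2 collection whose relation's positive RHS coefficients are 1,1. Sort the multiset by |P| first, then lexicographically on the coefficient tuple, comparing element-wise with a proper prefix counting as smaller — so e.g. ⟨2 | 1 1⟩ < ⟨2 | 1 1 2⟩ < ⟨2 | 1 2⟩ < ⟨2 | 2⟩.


Σ has 14 primitive collections:

  P = {3,7}:  v_{3} + v_{7} = 0  ⇒ sig = ⟨2 | 0⟩
  P = {4,5}:  v_{4} + v_{5} = 0  ⇒ sig = ⟨2 | 0⟩
  P = {1,7}:  v_{1} + v_{7} = v_{6}  ⇒ sig = ⟨2 | 1⟩
  P = {2,4}:  v_{2} + v_{4} = v_{3}  ⇒ sig = ⟨2 | 1⟩
  P = {2,7}:  v_{2} + v_{7} = v_{5}  ⇒ sig = ⟨2 | 1⟩
  P = {3,4}:  v_{3} + v_{4} = v_{6}  ⇒ sig = ⟨2 | 1⟩
  P = {3,5}:  v_{3} + v_{5} = v_{2}  ⇒ sig = ⟨2 | 1⟩
  P = {3,6}:  v_{3} + v_{6} = v_{1}  ⇒ sig = ⟨2 | 1⟩
  P = {5,6}:  v_{5} + v_{6} = v_{3}  ⇒ sig = ⟨2 | 1⟩
  P = {6,7}:  v_{6} + v_{7} = v_{4}  ⇒ sig = ⟨2 | 1⟩
  P = {1,4}:  v_{1} + v_{4} = 2·v_{6}  ⇒ sig = ⟨2 | 2⟩
  P = {1,5}:  v_{1} + v_{5} = 2·v_{3}  ⇒ sig = ⟨2 | 2⟩
  P = {2,6}:  v_{2} + v_{6} = 2·v_{3}  ⇒ sig = ⟨2 | 2⟩
  P = {1,2}:  v_{1} + v_{2} = 3·v_{3}  ⇒ sig = ⟨2 | 3⟩

Signatures (|P|; sorted positive RHS coefficients), sorted:
    |P|=2: 14 collections, coeffs (), (), (1), (1), (1), (1), (1), (1), (1), (1), (2), (2), (2), (3)


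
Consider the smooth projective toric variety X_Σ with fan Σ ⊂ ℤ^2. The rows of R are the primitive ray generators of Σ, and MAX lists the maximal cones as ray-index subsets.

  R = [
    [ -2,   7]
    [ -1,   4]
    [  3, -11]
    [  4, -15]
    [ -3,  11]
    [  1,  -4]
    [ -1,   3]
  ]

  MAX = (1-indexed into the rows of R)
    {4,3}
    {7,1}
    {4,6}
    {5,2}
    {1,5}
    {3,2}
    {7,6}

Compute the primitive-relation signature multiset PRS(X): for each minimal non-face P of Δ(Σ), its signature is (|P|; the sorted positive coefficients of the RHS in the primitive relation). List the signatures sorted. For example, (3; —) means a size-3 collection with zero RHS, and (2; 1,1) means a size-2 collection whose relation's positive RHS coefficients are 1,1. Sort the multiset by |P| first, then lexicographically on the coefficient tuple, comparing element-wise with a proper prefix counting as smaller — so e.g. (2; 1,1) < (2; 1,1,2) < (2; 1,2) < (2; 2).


14 collections generate NE(X_Σ); each relation:

  P = {2,6}:  v_{2} + v_{6} = 0  ⇒ sig = (2; —)
  P = {3,5}:  v_{3} + v_{5} = 0  ⇒ sig = (2; —)
  P = {1,2}:  v_{1} + v_{2} = v_{5}  ⇒ sig = (2; 1)
  P = {1,3}:  v_{1} + v_{3} = v_{6}  ⇒ sig = (2; 1)
  P = {1,6}:  v_{1} + v_{6} = v_{7}  ⇒ sig = (2; 1)
  P = {2,4}:  v_{2} + v_{4} = v_{3}  ⇒ sig = (2; 1)
  P = {2,7}:  v_{2} + v_{7} = v_{1}  ⇒ sig = (2; 1)
  P = {3,6}:  v_{3} + v_{6} = v_{4}  ⇒ sig = (2; 1)
  P = {4,5}:  v_{4} + v_{5} = v_{6}  ⇒ sig = (2; 1)
  P = {5,6}:  v_{5} + v_{6} = v_{1}  ⇒ sig = (2; 1)
  P = {1,4}:  v_{1} + v_{4} = 2·v_{6}  ⇒ sig = (2; 2)
  P = {3,7}:  v_{3} + v_{7} = 2·v_{6}  ⇒ sig = (2; 2)
  P = {5,7}:  v_{5} + v_{7} = 2·v_{1}  ⇒ sig = (2; 2)
  P = {4,7}:  v_{4} + v_{7} = 3·v_{6}  ⇒ sig = (2; 3)

Signatures (|P|; sorted positive RHS coefficients), sorted:
    (2; —)
    (2; —)
    (2; 1)
    (2; 1)
    (2; 1)
    (2; 1)
    (2; 1)
    (2; 1)
    (2; 1)
    (2; 1)
    (2; 2)
    (2; 2)
    (2; 2)
    (2; 3)


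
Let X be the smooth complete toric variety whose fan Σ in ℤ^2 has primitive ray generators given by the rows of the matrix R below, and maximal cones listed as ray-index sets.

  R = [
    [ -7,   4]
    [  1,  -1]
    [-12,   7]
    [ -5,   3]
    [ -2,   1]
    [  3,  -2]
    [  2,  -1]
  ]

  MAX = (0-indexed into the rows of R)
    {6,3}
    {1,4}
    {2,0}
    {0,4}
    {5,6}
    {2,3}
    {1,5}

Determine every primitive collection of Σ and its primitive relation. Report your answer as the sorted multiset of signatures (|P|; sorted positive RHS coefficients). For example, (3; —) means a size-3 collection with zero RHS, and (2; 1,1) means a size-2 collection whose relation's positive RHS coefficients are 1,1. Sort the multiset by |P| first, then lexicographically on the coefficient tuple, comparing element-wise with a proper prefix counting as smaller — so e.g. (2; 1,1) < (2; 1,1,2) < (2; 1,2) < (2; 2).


14 minimal non-faces of Δ(Σ) (on 7 rays):

  • {4,6}:  v_{4} + v_{6} = 0 ; sig = (2; —)
  • {0,3}:  v_{0} + v_{3} = v_{2} ; sig = (2; 1)
  • {0,6}:  v_{0} + v_{6} = v_{3} ; sig = (2; 1)
  • {1,6}:  v_{1} + v_{6} = v_{5} ; sig = (2; 1)
  • {3,4}:  v_{3} + v_{4} = v_{0} ; sig = (2; 1)
  • {3,5}:  v_{3} + v_{5} = v_{4} ; sig = (2; 1)
  • {4,5}:  v_{4} + v_{5} = v_{1} ; sig = (2; 1)
  • {2,5}:  v_{2} + v_{5} = v_{0} + v_{4} ; sig = (2; 1,1)
  • {1,2}:  v_{1} + v_{2} = v_{0} + 2·v_{4} ; sig = (2; 1,2)
  • {0,5}:  v_{0} + v_{5} = 2·v_{4} ; sig = (2; 2)
  • {1,3}:  v_{1} + v_{3} = 2·v_{4} ; sig = (2; 2)
  • {2,4}:  v_{2} + v_{4} = 2·v_{0} ; sig = (2; 2)
  • {2,6}:  v_{2} + v_{6} = 2·v_{3} ; sig = (2; 2)
  • {0,1}:  v_{0} + v_{1} = 3·v_{4} ; sig = (2; 3)

Sorted signature multiset PRS(X):
[(2; —), (2; 1), (2; 1), (2; 1), (2; 1), (2; 1), (2; 1), (2; 1,1), (2; 1,2), (2; 2), (2; 2), (2; 2), (2; 2), (2; 3)]


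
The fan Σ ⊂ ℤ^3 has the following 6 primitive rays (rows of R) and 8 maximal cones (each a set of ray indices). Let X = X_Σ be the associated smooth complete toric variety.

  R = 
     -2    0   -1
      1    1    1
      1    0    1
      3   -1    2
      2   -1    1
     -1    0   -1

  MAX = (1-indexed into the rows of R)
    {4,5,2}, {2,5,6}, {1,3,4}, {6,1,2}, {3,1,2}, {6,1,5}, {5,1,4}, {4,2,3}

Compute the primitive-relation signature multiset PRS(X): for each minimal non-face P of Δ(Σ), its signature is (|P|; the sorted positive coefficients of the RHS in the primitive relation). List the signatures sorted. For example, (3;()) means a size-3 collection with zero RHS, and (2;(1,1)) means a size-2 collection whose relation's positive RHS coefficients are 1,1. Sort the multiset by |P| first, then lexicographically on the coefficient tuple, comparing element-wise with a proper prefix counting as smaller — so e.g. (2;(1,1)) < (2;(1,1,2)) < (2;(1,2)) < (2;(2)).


5 collections generate NE(X_Σ); each relation:

  P={3,6}:  v_{3} + v_{6} = 0 ; sig = (2;())
  P={3,5}:  v_{3} + v_{5} = v_{4} ; sig = (2;(1))
  P={4,6}:  v_{4} + v_{6} = v_{5} ; sig = (2;(1))
  P={1,2,5}:  v_{1} + v_{2} + v_{5} = v_{3} ; sig = (3;(1))
  P={1,2,4}:  v_{1} + v_{2} + v_{4} = 2·v_{3} ; sig = (3;(2))

Signatures (|P|; sorted positive RHS coefficients), sorted:
[(2;()), (2;(1)), (2;(1)), (3;(1)), (3;(2))]


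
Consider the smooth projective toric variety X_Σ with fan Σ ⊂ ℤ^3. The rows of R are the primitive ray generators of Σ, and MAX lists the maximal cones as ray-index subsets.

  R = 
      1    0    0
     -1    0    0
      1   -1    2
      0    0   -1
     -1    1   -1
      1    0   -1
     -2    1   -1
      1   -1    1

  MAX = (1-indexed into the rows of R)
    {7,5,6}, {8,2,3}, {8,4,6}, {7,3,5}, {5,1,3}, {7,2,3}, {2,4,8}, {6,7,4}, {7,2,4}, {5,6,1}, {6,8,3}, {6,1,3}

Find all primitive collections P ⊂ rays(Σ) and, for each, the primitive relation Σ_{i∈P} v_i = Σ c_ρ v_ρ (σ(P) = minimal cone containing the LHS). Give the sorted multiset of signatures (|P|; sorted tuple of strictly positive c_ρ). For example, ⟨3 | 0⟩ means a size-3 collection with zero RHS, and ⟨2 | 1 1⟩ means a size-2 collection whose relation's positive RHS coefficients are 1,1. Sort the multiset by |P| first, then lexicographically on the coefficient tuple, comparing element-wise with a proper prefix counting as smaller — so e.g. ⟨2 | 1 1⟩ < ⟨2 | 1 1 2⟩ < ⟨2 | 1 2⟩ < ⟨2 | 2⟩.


Minimal non-faces — 12 found among 8 rays, 12 max cones:

  {1,2}:  v_{1} + v_{2} = 0  ⟹  sig = ⟨2 | 0⟩
  {5,8}:  v_{5} + v_{8} = 0  ⟹  sig = ⟨2 | 0⟩
  {1,4}:  v_{1} + v_{4} = v_{6}  ⟹  sig = ⟨2 | 1⟩
  {1,7}:  v_{1} + v_{7} = v_{5}  ⟹  sig = ⟨2 | 1⟩
  {2,5}:  v_{2} + v_{5} = v_{7}  ⟹  sig = ⟨2 | 1⟩
  {2,6}:  v_{2} + v_{6} = v_{4}  ⟹  sig = ⟨2 | 1⟩
  {3,4}:  v_{3} + v_{4} = v_{8}  ⟹  sig = ⟨2 | 1⟩
  {7,8}:  v_{7} + v_{8} = v_{2}  ⟹  sig = ⟨2 | 1⟩
  {1,8}:  v_{1} + v_{8} = v_{3} + v_{6}  ⟹  sig = ⟨2 | 1 1⟩
  {4,5}:  v_{4} + v_{5} = v_{6} + v_{7}  ⟹  sig = ⟨2 | 1 1⟩
  {3,6,7}:  v_{3} + v_{6} + v_{7} = 0  ⟹  sig = ⟨3 | 0⟩
  {3,5,6}:  v_{3} + v_{5} + v_{6} = v_{1}  ⟹  sig = ⟨3 | 1⟩

Signatures (|P|; sorted positive RHS coefficients), sorted:
    ⟨2 | 0⟩
    ⟨2 | 0⟩
    ⟨2 | 1⟩
    ⟨2 | 1⟩
    ⟨2 | 1⟩
    ⟨2 | 1⟩
    ⟨2 | 1⟩
    ⟨2 | 1⟩
    ⟨2 | 1 1⟩
    ⟨2 | 1 1⟩
    ⟨3 | 0⟩
    ⟨3 | 1⟩


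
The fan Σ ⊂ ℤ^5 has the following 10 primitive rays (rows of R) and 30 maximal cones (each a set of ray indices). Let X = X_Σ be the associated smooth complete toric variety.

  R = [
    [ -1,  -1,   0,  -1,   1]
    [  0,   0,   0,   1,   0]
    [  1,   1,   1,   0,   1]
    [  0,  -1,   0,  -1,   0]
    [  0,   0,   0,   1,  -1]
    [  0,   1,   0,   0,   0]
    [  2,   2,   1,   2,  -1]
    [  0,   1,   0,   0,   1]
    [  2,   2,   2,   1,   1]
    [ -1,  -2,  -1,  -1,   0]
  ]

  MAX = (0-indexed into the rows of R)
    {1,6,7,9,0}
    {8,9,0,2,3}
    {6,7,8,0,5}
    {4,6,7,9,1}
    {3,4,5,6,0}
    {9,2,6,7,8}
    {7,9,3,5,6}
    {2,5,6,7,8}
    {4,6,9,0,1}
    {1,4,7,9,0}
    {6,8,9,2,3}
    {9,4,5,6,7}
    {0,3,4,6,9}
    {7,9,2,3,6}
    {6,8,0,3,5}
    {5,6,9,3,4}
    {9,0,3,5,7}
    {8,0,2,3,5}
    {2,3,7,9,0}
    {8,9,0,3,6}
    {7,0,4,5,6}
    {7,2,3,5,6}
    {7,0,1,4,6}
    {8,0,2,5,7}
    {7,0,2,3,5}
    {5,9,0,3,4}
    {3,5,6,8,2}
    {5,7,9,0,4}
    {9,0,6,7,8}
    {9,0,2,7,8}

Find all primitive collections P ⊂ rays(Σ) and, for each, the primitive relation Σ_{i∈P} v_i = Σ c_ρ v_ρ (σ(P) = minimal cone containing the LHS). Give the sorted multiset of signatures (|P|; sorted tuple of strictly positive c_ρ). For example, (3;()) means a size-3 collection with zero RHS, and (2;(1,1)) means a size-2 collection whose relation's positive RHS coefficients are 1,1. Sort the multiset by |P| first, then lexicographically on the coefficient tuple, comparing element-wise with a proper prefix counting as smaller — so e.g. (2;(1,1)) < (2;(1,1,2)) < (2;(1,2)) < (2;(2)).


14 collections generate NE(X_Σ); each relation:

  • {1,5}:  v_{1} + v_{5} = v_{4} + v_{7}  →  sig = (2;(1,1))
  • {2,4}:  v_{2} + v_{4} = v_{0} + v_{6}  →  sig = (2;(1,1))
  • {1,3}:  v_{1} + v_{3} = v_{0} + v_{6} + v_{9}  →  sig = (2;(1,1,1))
  • {1,2}:  v_{1} + v_{2} = 2·v_{0} + 2·v_{6} + v_{7} + v_{9}  →  sig = (2;(1,1,2,2))
  • {1,8}:  v_{1} + v_{8} = 3·v_{0} + 3·v_{6} + v_{7} + v_{9}  →  sig = (2;(1,1,3,3))
  • {4,8}:  v_{4} + v_{8} = 2·v_{0} + 2·v_{6}  →  sig = (2;(2,2))
  • {3,4,7}:  v_{3} + v_{4} + v_{7} = 0  →  sig = (3;())
  • {0,2,6}:  v_{0} + v_{2} + v_{6} = v_{8}  →  sig = (3;(1))
  • {5,8,9}:  v_{5} + v_{8} + v_{9} = v_{2}  →  sig = (3;(1))
  • {2,5,9}:  v_{2} + v_{5} + v_{9} = v_{3} + v_{7}  →  sig = (3;(1,1))
  • {3,7,8}:  v_{3} + v_{7} + v_{8} = 2·v_{2}  →  sig = (3;(2))
  • {0,5,6,9}:  v_{0} + v_{5} + v_{6} + v_{9} = 0  →  sig = (4;())
  • {0,3,6,7}:  v_{0} + v_{3} + v_{6} + v_{7} = v_{2}  →  sig = (4;(1))
  • {0,4,6,7,9}:  v_{0} + v_{4} + v_{6} + v_{7} + v_{9} = v_{1}  →  sig = (5;(1))

Signatures (|P|; sorted positive RHS coefficients), sorted:
[(2;(1,1)), (2;(1,1)), (2;(1,1,1)), (2;(1,1,2,2)), (2;(1,1,3,3)), (2;(2,2)), (3;()), (3;(1)), (3;(1)), (3;(1,1)), (3;(2)), (4;()), (4;(1)), (5;(1))]


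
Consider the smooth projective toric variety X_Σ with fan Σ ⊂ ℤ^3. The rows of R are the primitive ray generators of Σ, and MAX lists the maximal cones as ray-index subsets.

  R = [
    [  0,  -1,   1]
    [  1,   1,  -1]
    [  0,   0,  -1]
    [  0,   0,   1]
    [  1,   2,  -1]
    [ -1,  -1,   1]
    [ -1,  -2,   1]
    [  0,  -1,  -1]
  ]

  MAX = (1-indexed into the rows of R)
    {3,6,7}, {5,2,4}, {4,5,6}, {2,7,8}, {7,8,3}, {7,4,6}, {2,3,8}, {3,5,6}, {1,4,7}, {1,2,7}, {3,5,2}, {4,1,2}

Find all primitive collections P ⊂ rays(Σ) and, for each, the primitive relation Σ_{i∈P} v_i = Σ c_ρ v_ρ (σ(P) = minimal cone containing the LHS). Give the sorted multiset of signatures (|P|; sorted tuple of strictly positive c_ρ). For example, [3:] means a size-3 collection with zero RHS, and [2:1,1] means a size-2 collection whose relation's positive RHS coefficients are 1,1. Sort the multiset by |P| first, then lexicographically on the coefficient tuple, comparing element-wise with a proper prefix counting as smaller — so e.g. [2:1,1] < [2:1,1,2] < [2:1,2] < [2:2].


Primitive collections (12):

  P={2,6}:  v_{2} + v_{6} = 0 ; sig = [2:]
  P={3,4}:  v_{3} + v_{4} = 0 ; sig = [2:]
  P={5,7}:  v_{5} + v_{7} = 0 ; sig = [2:]
  P={1,3}:  v_{1} + v_{3} = v_{2} + v_{7} ; sig = [2:1,1]
  P={1,5}:  v_{1} + v_{5} = v_{2} + v_{4} ; sig = [2:1,1]
  P={1,6}:  v_{1} + v_{6} = v_{4} + v_{7} ; sig = [2:1,1]
  P={4,8}:  v_{4} + v_{8} = v_{2} + v_{7} ; sig = [2:1,1]
  P={5,8}:  v_{5} + v_{8} = v_{2} + v_{3} ; sig = [2:1,1]
  P={6,8}:  v_{6} + v_{8} = v_{3} + v_{7} ; sig = [2:1,1]
  P={1,8}:  v_{1} + v_{8} = 2·v_{2} + 2·v_{7} ; sig = [2:2,2]
  P={2,3,7}:  v_{2} + v_{3} + v_{7} = v_{8} ; sig = [3:1]
  P={2,4,7}:  v_{2} + v_{4} + v_{7} = v_{1} ; sig = [3:1]

Signatures (|P|; sorted positive RHS coefficients), sorted:
[[2:], [2:], [2:], [2:1,1], [2:1,1], [2:1,1], [2:1,1], [2:1,1], [2:1,1], [2:2,2], [3:1], [3:1]]


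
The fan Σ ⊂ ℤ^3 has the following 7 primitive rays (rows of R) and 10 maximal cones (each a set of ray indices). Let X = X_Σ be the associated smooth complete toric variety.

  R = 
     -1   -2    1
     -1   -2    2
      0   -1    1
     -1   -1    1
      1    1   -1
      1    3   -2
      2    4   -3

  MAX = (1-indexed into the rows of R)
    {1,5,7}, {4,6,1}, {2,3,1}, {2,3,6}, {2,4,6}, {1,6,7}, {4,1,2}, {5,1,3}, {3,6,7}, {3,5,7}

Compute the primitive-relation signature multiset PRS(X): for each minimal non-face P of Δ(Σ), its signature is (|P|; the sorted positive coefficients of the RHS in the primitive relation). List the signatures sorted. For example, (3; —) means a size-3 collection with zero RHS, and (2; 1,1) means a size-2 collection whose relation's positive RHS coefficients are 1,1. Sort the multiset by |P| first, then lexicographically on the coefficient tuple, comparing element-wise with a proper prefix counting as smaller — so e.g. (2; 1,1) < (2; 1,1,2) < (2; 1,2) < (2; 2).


Primitive collections (9):

  • {4,5}:  v_{4} + v_{5} = 0  →  sig = (2; —)
  • {2,5}:  v_{2} + v_{5} = v_{3}  →  sig = (2; 1)
  • {3,4}:  v_{3} + v_{4} = v_{2}  →  sig = (2; 1)
  • {4,7}:  v_{4} + v_{7} = v_{6}  →  sig = (2; 1)
  • {5,6}:  v_{5} + v_{6} = v_{7}  →  sig = (2; 1)
  • {2,7}:  v_{2} + v_{7} = v_{3} + v_{6}  →  sig = (2; 1,1)
  • {1,3,6}:  v_{1} + v_{3} + v_{6} = 0  →  sig = (3; —)
  • {1,2,6}:  v_{1} + v_{2} + v_{6} = v_{4}  →  sig = (3; 1)
  • {1,3,7}:  v_{1} + v_{3} + v_{7} = v_{5}  →  sig = (3; 1)

so the primitive-relation signature multiset is
    |P|=2: 6 collections, coeffs (), (1), (1), (1), (1), (1,1)
    |P|=3: 3 collections, coeffs (), (1), (1)


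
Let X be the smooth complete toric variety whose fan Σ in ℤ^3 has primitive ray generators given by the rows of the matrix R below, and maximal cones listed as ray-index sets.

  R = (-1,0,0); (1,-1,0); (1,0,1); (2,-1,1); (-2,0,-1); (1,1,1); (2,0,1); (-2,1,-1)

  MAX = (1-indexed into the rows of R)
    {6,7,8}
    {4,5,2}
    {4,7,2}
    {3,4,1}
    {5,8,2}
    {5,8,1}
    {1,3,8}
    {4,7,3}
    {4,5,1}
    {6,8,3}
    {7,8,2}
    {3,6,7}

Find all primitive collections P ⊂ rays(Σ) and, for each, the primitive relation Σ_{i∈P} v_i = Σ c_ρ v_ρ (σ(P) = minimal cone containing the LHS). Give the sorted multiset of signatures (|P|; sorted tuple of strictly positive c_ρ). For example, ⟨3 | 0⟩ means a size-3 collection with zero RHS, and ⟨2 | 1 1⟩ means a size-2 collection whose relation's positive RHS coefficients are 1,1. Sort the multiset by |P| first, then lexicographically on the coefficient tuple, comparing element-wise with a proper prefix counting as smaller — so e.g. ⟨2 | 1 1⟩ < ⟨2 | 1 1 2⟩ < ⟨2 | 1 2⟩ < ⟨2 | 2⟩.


|primitive collections| = 11. Relations:

  P={4,8}:  v_{4} + v_{8} = 0  ⇒ sig = ⟨2 | 0⟩
  P={5,7}:  v_{5} + v_{7} = 0  ⇒ sig = ⟨2 | 0⟩
  P={1,7}:  v_{1} + v_{7} = v_{3}  ⇒ sig = ⟨2 | 1⟩
  P={2,3}:  v_{2} + v_{3} = v_{4}  ⇒ sig = ⟨2 | 1⟩
  P={2,6}:  v_{2} + v_{6} = v_{7}  ⇒ sig = ⟨2 | 1⟩
  P={3,5}:  v_{3} + v_{5} = v_{1}  ⇒ sig = ⟨2 | 1⟩
  P={1,2}:  v_{1} + v_{2} = v_{4} + v_{5}  ⇒ sig = ⟨2 | 1 1⟩
  P={4,6}:  v_{4} + v_{6} = v_{3} + v_{7}  ⇒ sig = ⟨2 | 1 1⟩
  P={5,6}:  v_{5} + v_{6} = v_{3} + v_{8}  ⇒ sig = ⟨2 | 1 1⟩
  P={1,6}:  v_{1} + v_{6} = 2·v_{3} + v_{8}  ⇒ sig = ⟨2 | 1 2⟩
  P={3,7,8}:  v_{3} + v_{7} + v_{8} = v_{6}  ⇒ sig = ⟨3 | 1⟩

Signatures (|P|; sorted positive RHS coefficients), sorted:
[⟨2 | 0⟩, ⟨2 | 0⟩, ⟨2 | 1⟩, ⟨2 | 1⟩, ⟨2 | 1⟩, ⟨2 | 1⟩, ⟨2 | 1 1⟩, ⟨2 | 1 1⟩, ⟨2 | 1 1⟩, ⟨2 | 1 2⟩, ⟨3 | 1⟩]


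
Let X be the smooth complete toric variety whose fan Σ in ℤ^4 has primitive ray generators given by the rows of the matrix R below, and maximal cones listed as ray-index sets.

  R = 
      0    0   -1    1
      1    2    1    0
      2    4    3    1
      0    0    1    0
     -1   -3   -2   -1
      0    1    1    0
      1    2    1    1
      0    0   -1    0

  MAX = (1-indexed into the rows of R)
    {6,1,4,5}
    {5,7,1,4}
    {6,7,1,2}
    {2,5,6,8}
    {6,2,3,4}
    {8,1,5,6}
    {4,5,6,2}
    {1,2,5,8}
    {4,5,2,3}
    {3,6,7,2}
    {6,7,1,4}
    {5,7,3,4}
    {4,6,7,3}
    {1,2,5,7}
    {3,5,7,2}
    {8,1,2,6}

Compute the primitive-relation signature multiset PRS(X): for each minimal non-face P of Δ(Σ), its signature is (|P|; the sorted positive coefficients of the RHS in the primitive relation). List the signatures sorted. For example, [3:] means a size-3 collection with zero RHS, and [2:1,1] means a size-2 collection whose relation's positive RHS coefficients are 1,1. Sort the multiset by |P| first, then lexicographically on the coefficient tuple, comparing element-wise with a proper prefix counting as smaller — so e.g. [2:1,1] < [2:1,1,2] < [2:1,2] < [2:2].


9 minimal non-faces of Δ(Σ) (on 8 rays):

  P={4,8}:  v_{4} + v_{8} = 0  →  sig = [2:]
  P={3,8}:  v_{3} + v_{8} = v_{2} + v_{7}  →  sig = [2:1,1]
  P={7,8}:  v_{7} + v_{8} = v_{1} + v_{2}  →  sig = [2:1,1]
  P={1,3}:  v_{1} + v_{3} = 2·v_{7}  →  sig = [2:2]
  P={5,6,7}:  v_{5} + v_{6} + v_{7} = 0  →  sig = [3:]
  P={1,2,4}:  v_{1} + v_{2} + v_{4} = v_{7}  →  sig = [3:1]
  P={2,4,7}:  v_{2} + v_{4} + v_{7} = v_{3}  →  sig = [3:1]
  P={3,5,6}:  v_{3} + v_{5} + v_{6} = v_{2} + v_{4}  →  sig = [3:1,1]
  P={1,2,5,6}:  v_{1} + v_{2} + v_{5} + v_{6} = v_{8}  →  sig = [4:1]

Signatures (|P|; sorted positive RHS coefficients), sorted:
    [2:]
    [2:1,1]
    [2:1,1]
    [2:2]
    [3:]
    [3:1]
    [3:1]
    [3:1,1]
    [4:1]


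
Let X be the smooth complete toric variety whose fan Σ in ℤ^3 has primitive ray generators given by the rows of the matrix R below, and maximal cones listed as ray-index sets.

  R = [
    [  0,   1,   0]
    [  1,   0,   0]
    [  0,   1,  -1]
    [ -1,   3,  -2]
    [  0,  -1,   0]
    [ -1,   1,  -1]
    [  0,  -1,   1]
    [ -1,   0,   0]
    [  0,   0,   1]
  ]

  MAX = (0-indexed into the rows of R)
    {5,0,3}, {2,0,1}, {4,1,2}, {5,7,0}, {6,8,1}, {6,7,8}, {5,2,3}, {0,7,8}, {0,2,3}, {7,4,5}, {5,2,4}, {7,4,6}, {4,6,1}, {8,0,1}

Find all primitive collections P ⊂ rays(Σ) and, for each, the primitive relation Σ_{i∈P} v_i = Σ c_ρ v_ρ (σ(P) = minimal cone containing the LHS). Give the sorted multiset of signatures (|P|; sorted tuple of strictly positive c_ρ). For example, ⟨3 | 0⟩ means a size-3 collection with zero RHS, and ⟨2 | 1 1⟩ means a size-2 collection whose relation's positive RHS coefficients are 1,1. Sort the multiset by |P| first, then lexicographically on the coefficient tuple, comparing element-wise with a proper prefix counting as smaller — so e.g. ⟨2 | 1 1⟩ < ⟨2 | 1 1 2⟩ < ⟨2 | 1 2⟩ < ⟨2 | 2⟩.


Minimal non-faces — 16 found among 9 rays, 14 max cones:

  P = {0,4}:  v_{0} + v_{4} = 0  →  sig = ⟨2 | 0⟩
  P = {1,7}:  v_{1} + v_{7} = 0  →  sig = ⟨2 | 0⟩
  P = {2,6}:  v_{2} + v_{6} = 0  →  sig = ⟨2 | 0⟩
  P = {0,6}:  v_{0} + v_{6} = v_{8}  →  sig = ⟨2 | 1⟩
  P = {1,5}:  v_{1} + v_{5} = v_{2}  →  sig = ⟨2 | 1⟩
  P = {2,7}:  v_{2} + v_{7} = v_{5}  →  sig = ⟨2 | 1⟩
  P = {2,8}:  v_{2} + v_{8} = v_{0}  →  sig = ⟨2 | 1⟩
  P = {4,8}:  v_{4} + v_{8} = v_{6}  →  sig = ⟨2 | 1⟩
  P = {5,6}:  v_{5} + v_{6} = v_{7}  →  sig = ⟨2 | 1⟩
  P = {3,4}:  v_{3} + v_{4} = v_{2} + v_{5}  →  sig = ⟨2 | 1 1⟩
  P = {3,6}:  v_{3} + v_{6} = v_{0} + v_{5}  →  sig = ⟨2 | 1 1⟩
  P = {5,8}:  v_{5} + v_{8} = v_{0} + v_{7}  →  sig = ⟨2 | 1 1⟩
  P = {1,3}:  v_{1} + v_{3} = v_{0} + 2·v_{2}  →  sig = ⟨2 | 1 2⟩
  P = {3,7}:  v_{3} + v_{7} = v_{0} + 2·v_{5}  →  sig = ⟨2 | 1 2⟩
  P = {3,8}:  v_{3} + v_{8} = 2·v_{0} + v_{5}  →  sig = ⟨2 | 1 2⟩
  P = {0,2,5}:  v_{0} + v_{2} + v_{5} = v_{3}  →  sig = ⟨3 | 1⟩

so the primitive-relation signature multiset is
    ⟨2 | 0⟩
    ⟨2 | 0⟩
    ⟨2 | 0⟩
    ⟨2 | 1⟩
    ⟨2 | 1⟩
    ⟨2 | 1⟩
    ⟨2 | 1⟩
    ⟨2 | 1⟩
    ⟨2 | 1⟩
    ⟨2 | 1 1⟩
    ⟨2 | 1 1⟩
    ⟨2 | 1 1⟩
    ⟨2 | 1 2⟩
    ⟨2 | 1 2⟩
    ⟨2 | 1 2⟩
    ⟨3 | 1⟩


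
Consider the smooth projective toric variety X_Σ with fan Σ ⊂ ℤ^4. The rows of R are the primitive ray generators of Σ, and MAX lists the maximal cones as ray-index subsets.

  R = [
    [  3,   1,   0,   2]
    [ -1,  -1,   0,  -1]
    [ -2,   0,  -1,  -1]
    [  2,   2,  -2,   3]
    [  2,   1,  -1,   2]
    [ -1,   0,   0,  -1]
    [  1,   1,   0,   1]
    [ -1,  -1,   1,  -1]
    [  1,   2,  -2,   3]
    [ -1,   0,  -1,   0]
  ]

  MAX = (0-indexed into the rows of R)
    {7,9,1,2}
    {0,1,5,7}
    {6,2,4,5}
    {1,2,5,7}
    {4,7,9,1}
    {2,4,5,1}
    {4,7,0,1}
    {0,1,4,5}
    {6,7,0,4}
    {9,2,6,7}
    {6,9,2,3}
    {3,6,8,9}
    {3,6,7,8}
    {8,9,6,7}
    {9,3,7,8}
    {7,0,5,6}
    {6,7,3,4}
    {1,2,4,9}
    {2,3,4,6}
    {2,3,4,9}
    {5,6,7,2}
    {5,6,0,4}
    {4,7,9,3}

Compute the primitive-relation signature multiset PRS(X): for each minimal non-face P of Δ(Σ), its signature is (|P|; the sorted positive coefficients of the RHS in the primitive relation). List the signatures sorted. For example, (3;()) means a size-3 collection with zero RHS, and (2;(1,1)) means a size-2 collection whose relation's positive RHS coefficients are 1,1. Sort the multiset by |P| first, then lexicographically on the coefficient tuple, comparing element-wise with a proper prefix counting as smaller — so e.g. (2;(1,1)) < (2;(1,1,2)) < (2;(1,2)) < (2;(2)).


|primitive collections| = 17. Relations:

  • {1,6}:  v_{1} + v_{6} = 0  →  sig = (2;())
  • {0,9}:  v_{0} + v_{9} = v_{4}  →  sig = (2;(1))
  • {5,9}:  v_{5} + v_{9} = v_{2}  →  sig = (2;(1))
  • {0,2}:  v_{0} + v_{2} = v_{4} + v_{5}  →  sig = (2;(1,1))
  • {1,3}:  v_{1} + v_{3} = v_{4} + v_{9}  →  sig = (2;(1,1))
  • {1,8}:  v_{1} + v_{8} = v_{3} + v_{7} + v_{9}  →  sig = (2;(1,1,1))
  • {3,5}:  v_{3} + v_{5} = v_{2} + v_{4} + v_{6}  →  sig = (2;(1,1,1))
  • {0,8}:  v_{0} + v_{8} = v_{3} + v_{4} + v_{6} + v_{7}  →  sig = (2;(1,1,1,1))
  • {0,3}:  v_{0} + v_{3} = 2·v_{4} + v_{6}  →  sig = (2;(1,2))
  • {4,8}:  v_{4} + v_{8} = 2·v_{3} + v_{7}  →  sig = (2;(1,2))
  • {5,8}:  v_{5} + v_{8} = 2·v_{6} + 2·v_{9}  →  sig = (2;(2,2))
  • {2,8}:  v_{2} + v_{8} = 2·v_{6} + 3·v_{9}  →  sig = (2;(2,3))
  • {4,5,7}:  v_{4} + v_{5} + v_{7} = 0  →  sig = (3;())
  • {2,4,7}:  v_{2} + v_{4} + v_{7} = v_{9}  →  sig = (3;(1))
  • {4,6,9}:  v_{4} + v_{6} + v_{9} = v_{3}  →  sig = (3;(1))
  • {2,3,7}:  v_{2} + v_{3} + v_{7} = v_{6} + 2·v_{9}  →  sig = (3;(1,2))
  • {3,6,7,9}:  v_{3} + v_{6} + v_{7} + v_{9} = v_{8}  →  sig = (4;(1))

Signatures (|P|; sorted positive RHS coefficients), sorted:
    |P|=2: 12 collections, coeffs (), (1), (1), (1,1), (1,1), (1,1,1), (1,1,1), (1,1,1,1), (1,2), (1,2), (2,2), (2,3)
    |P|=3: 4 collections, coeffs (), (1), (1), (1,2)
    |P|=4: 1 collection, coeffs (1)


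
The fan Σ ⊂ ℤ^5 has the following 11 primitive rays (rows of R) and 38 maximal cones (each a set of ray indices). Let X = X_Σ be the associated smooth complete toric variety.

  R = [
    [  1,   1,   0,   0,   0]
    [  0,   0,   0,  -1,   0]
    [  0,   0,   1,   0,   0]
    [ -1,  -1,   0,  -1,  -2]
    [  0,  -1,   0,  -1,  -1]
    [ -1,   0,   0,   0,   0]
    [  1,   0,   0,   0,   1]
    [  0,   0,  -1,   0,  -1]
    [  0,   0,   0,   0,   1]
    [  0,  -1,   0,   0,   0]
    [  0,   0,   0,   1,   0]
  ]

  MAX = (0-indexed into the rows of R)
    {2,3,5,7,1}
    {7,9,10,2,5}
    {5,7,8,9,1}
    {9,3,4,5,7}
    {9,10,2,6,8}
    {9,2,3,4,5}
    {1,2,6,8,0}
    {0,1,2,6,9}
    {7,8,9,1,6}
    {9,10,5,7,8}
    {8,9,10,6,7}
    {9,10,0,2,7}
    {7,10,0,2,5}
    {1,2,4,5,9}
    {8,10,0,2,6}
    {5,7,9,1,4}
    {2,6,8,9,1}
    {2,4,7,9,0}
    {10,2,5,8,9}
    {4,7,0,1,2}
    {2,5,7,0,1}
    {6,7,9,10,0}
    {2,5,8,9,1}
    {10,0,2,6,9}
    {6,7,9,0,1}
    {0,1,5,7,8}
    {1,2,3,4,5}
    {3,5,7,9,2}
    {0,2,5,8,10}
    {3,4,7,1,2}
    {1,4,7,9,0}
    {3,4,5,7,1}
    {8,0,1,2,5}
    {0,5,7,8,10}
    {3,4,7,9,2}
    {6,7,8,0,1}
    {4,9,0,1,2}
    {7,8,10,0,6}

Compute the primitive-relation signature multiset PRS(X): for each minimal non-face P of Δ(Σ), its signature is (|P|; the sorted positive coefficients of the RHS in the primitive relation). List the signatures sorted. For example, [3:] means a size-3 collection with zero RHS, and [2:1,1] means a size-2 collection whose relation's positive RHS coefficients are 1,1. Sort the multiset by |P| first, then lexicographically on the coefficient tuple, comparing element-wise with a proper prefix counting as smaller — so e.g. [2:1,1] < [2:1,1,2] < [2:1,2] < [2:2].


17 minimal non-faces of Δ(Σ) (on 11 rays):

  P = {1,10}:  v_{1} + v_{10} = 0  →  sig = [2:]
  P = {3,6}:  v_{3} + v_{6} = v_{4}  →  sig = [2:1]
  P = {5,6}:  v_{5} + v_{6} = v_{8}  →  sig = [2:1]
  P = {3,8}:  v_{3} + v_{8} = v_{4} + v_{5}  →  sig = [2:1,1]
  P = {4,8}:  v_{4} + v_{8} = v_{1} + v_{9}  →  sig = [2:1,1]
  P = {4,10}:  v_{4} + v_{10} = v_{2} + v_{7} + v_{9}  →  sig = [2:1,1,1]
  P = {4,6}:  v_{4} + v_{6} = v_{0} + v_{1} + 2·v_{9}  →  sig = [2:1,1,2]
  P = {3,10}:  v_{3} + v_{10} = 2·v_{2} + v_{5} + 2·v_{7} + v_{9}  →  sig = [2:1,1,2,2]
  P = {0,3}:  v_{0} + v_{3} = v_{1} + 2·v_{2} + 2·v_{7}  →  sig = [2:1,2,2]
  P = {0,5,9}:  v_{0} + v_{5} + v_{9} = 0  →  sig = [3:]
  P = {2,7,8}:  v_{2} + v_{7} + v_{8} = 0  →  sig = [3:]
  P = {0,8,9}:  v_{0} + v_{8} + v_{9} = v_{6}  →  sig = [3:1]
  P = {2,6,7}:  v_{2} + v_{6} + v_{7} = v_{0} + v_{9}  →  sig = [3:1,1]
  P = {0,4,5}:  v_{0} + v_{4} + v_{5} = v_{1} + v_{2} + v_{7}  →  sig = [3:1,1,1]
  P = {1,3,9}:  v_{1} + v_{3} + v_{9} = 2·v_{4} + v_{5}  →  sig = [3:1,2]
  P = {1,2,7,9}:  v_{1} + v_{2} + v_{7} + v_{9} = v_{4}  →  sig = [4:1]
  P = {2,4,5,7}:  v_{2} + v_{4} + v_{5} + v_{7} = v_{3}  →  sig = [4:1]

Hence PRS(X_Σ) =
    [2:]
    [2:1]
    [2:1]
    [2:1,1]
    [2:1,1]
    [2:1,1,1]
    [2:1,1,2]
    [2:1,1,2,2]
    [2:1,2,2]
    [3:]
    [3:]
    [3:1]
    [3:1,1]
    [3:1,1,1]
    [3:1,2]
    [4:1]
    [4:1]


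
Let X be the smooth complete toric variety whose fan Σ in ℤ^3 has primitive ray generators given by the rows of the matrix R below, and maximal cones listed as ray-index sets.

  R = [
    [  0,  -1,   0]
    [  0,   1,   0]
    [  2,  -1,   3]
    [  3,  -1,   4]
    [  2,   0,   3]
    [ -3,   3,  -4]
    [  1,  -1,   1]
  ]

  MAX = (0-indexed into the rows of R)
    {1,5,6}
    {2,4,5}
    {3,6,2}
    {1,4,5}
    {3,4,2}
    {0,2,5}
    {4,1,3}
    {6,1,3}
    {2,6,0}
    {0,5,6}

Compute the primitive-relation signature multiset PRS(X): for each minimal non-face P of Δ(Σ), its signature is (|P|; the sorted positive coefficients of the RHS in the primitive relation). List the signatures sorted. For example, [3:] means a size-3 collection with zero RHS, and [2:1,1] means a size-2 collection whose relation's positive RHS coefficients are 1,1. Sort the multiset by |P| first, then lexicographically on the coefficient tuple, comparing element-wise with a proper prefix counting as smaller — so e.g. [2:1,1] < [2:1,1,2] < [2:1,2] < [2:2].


7 minimal non-faces of Δ(Σ) (on 7 rays):

  P={0,1}:  v_{0} + v_{1} = 0  ⟹  sig = [2:]
  P={0,4}:  v_{0} + v_{4} = v_{2}  ⟹  sig = [2:1]
  P={1,2}:  v_{1} + v_{2} = v_{4}  ⟹  sig = [2:1]
  P={4,6}:  v_{4} + v_{6} = v_{3}  ⟹  sig = [2:1]
  P={0,3}:  v_{0} + v_{3} = v_{2} + v_{6}  ⟹  sig = [2:1,1]
  P={3,5}:  v_{3} + v_{5} = 2·v_{1}  ⟹  sig = [2:2]
  P={2,5,6}:  v_{2} + v_{5} + v_{6} = v_{1}  ⟹  sig = [3:1]

Sorted signature multiset PRS(X):
    |P|=2: 6 collections, coeffs (), (1), (1), (1), (1,1), (2)
    |P|=3: 1 collection, coeffs (1)


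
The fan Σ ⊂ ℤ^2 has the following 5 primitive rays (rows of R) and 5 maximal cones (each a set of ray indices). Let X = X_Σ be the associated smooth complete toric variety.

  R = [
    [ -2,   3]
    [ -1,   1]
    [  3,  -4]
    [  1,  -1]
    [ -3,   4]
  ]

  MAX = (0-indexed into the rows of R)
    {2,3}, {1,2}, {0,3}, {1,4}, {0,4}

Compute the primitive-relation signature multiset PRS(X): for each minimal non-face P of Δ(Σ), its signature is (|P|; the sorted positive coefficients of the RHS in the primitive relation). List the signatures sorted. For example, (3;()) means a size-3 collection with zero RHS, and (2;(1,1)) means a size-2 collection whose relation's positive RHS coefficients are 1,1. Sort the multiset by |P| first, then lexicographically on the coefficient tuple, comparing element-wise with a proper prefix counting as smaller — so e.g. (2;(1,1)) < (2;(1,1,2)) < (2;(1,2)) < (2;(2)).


Primitive collections (5):

  P={1,3}:  v_{1} + v_{3} = 0 — sig = (2;())
  P={2,4}:  v_{2} + v_{4} = 0 — sig = (2;())
  P={0,1}:  v_{0} + v_{1} = v_{4} — sig = (2;(1))
  P={0,2}:  v_{0} + v_{2} = v_{3} — sig = (2;(1))
  P={3,4}:  v_{3} + v_{4} = v_{0} — sig = (2;(1))

Hence PRS(X_Σ) =
    |P|=2: 5 collections, coeffs (), (), (1), (1), (1)


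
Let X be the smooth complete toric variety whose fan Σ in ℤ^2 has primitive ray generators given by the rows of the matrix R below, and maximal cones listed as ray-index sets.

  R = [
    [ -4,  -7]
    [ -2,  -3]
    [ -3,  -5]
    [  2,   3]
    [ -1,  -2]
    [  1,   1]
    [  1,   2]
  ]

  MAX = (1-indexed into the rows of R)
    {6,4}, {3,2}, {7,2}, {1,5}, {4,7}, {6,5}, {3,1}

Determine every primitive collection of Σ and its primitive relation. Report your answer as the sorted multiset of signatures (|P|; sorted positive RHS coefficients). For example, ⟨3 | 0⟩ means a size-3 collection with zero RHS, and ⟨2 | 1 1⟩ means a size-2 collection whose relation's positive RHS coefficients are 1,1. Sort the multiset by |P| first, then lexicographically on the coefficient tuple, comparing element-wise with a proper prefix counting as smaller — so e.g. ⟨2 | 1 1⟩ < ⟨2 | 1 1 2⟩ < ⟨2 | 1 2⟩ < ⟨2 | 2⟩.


14 collections generate NE(X_Σ); each relation:

  {2,4}:  v_{2} + v_{4} = 0  ⇒ sig = ⟨2 | 0⟩
  {5,7}:  v_{5} + v_{7} = 0  ⇒ sig = ⟨2 | 0⟩
  {1,7}:  v_{1} + v_{7} = v_{3}  ⇒ sig = ⟨2 | 1⟩
  {2,5}:  v_{2} + v_{5} = v_{3}  ⇒ sig = ⟨2 | 1⟩
  {2,6}:  v_{2} + v_{6} = v_{5}  ⇒ sig = ⟨2 | 1⟩
  {3,4}:  v_{3} + v_{4} = v_{5}  ⇒ sig = ⟨2 | 1⟩
  {3,5}:  v_{3} + v_{5} = v_{1}  ⇒ sig = ⟨2 | 1⟩
  {3,7}:  v_{3} + v_{7} = v_{2}  ⇒ sig = ⟨2 | 1⟩
  {4,5}:  v_{4} + v_{5} = v_{6}  ⇒ sig = ⟨2 | 1⟩
  {6,7}:  v_{6} + v_{7} = v_{4}  ⇒ sig = ⟨2 | 1⟩
  {1,2}:  v_{1} + v_{2} = 2·v_{3}  ⇒ sig = ⟨2 | 2⟩
  {1,4}:  v_{1} + v_{4} = 2·v_{5}  ⇒ sig = ⟨2 | 2⟩
  {3,6}:  v_{3} + v_{6} = 2·v_{5}  ⇒ sig = ⟨2 | 2⟩
  {1,6}:  v_{1} + v_{6} = 3·v_{5}  ⇒ sig = ⟨2 | 3⟩

Sorted signature multiset PRS(X):
    ⟨2 | 0⟩
    ⟨2 | 0⟩
    ⟨2 | 1⟩
    ⟨2 | 1⟩
    ⟨2 | 1⟩
    ⟨2 | 1⟩
    ⟨2 | 1⟩
    ⟨2 | 1⟩
    ⟨2 | 1⟩
    ⟨2 | 1⟩
    ⟨2 | 2⟩
    ⟨2 | 2⟩
    ⟨2 | 2⟩
    ⟨2 | 3⟩


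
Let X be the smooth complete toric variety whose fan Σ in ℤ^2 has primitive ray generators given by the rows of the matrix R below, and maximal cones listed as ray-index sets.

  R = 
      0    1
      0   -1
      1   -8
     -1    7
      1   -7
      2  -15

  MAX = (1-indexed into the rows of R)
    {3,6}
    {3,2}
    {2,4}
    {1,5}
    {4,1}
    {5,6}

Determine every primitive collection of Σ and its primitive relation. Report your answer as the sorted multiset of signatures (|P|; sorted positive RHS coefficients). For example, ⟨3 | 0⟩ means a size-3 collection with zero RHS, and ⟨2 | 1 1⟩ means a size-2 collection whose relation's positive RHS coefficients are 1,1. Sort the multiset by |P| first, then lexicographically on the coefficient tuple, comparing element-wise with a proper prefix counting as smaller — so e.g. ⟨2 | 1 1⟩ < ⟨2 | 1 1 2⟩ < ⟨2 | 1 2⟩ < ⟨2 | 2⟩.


Minimal non-faces — 9 found among 6 rays, 6 max cones:

  P = {1,2}:  v_{1} + v_{2} = 0 — sig = ⟨2 | 0⟩
  P = {4,5}:  v_{4} + v_{5} = 0 — sig = ⟨2 | 0⟩
  P = {1,3}:  v_{1} + v_{3} = v_{5} — sig = ⟨2 | 1⟩
  P = {2,5}:  v_{2} + v_{5} = v_{3} — sig = ⟨2 | 1⟩
  P = {3,4}:  v_{3} + v_{4} = v_{2} — sig = ⟨2 | 1⟩
  P = {3,5}:  v_{3} + v_{5} = v_{6} — sig = ⟨2 | 1⟩
  P = {4,6}:  v_{4} + v_{6} = v_{3} — sig = ⟨2 | 1⟩
  P = {1,6}:  v_{1} + v_{6} = 2·v_{5} — sig = ⟨2 | 2⟩
  P = {2,6}:  v_{2} + v_{6} = 2·v_{3} — sig = ⟨2 | 2⟩

Signatures (|P|; sorted positive RHS coefficients), sorted:
{ ⟨2 | 0⟩ ×2,  ⟨2 | 1⟩ ×5,  ⟨2 | 2⟩ ×2 }


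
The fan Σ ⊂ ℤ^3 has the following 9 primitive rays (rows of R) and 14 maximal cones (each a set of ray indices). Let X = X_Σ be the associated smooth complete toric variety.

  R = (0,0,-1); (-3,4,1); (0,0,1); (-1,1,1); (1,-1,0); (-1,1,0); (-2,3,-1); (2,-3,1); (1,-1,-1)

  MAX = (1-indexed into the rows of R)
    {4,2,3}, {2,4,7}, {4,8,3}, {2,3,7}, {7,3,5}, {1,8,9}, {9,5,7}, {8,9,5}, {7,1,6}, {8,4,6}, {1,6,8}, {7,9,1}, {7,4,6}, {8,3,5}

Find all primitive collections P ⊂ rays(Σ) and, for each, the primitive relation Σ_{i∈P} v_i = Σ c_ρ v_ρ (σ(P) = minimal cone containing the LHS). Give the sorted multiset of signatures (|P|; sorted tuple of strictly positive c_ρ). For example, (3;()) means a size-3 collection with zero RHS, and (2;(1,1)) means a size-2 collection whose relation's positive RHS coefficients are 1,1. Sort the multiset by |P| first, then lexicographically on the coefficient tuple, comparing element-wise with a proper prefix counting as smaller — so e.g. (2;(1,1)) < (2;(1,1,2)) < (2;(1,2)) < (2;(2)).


16 collections generate NE(X_Σ); each relation:

  P={1,3}:  v_{1} + v_{3} = 0 ; sig = (2;())
  P={4,9}:  v_{4} + v_{9} = 0 ; sig = (2;())
  P={5,6}:  v_{5} + v_{6} = 0 ; sig = (2;())
  P={7,8}:  v_{7} + v_{8} = 0 ; sig = (2;())
  P={1,4}:  v_{1} + v_{4} = v_{6} ; sig = (2;(1))
  P={1,5}:  v_{1} + v_{5} = v_{9} ; sig = (2;(1))
  P={3,6}:  v_{3} + v_{6} = v_{4} ; sig = (2;(1))
  P={3,9}:  v_{3} + v_{9} = v_{5} ; sig = (2;(1))
  P={4,5}:  v_{4} + v_{5} = v_{3} ; sig = (2;(1))
  P={6,9}:  v_{6} + v_{9} = v_{1} ; sig = (2;(1))
  P={1,2}:  v_{1} + v_{2} = v_{4} + v_{7} ; sig = (2;(1,1))
  P={2,8}:  v_{2} + v_{8} = v_{3} + v_{4} ; sig = (2;(1,1))
  P={2,9}:  v_{2} + v_{9} = v_{3} + v_{7} ; sig = (2;(1,1))
  P={2,5}:  v_{2} + v_{5} = 2·v_{3} + v_{7} ; sig = (2;(1,2))
  P={2,6}:  v_{2} + v_{6} = 2·v_{4} + v_{7} ; sig = (2;(1,2))
  P={3,4,7}:  v_{3} + v_{4} + v_{7} = v_{2} ; sig = (3;(1))

Signatures (|P|; sorted positive RHS coefficients), sorted:
[(2;()), (2;()), (2;()), (2;()), (2;(1)), (2;(1)), (2;(1)), (2;(1)), (2;(1)), (2;(1)), (2;(1,1)), (2;(1,1)), (2;(1,1)), (2;(1,2)), (2;(1,2)), (3;(1))]


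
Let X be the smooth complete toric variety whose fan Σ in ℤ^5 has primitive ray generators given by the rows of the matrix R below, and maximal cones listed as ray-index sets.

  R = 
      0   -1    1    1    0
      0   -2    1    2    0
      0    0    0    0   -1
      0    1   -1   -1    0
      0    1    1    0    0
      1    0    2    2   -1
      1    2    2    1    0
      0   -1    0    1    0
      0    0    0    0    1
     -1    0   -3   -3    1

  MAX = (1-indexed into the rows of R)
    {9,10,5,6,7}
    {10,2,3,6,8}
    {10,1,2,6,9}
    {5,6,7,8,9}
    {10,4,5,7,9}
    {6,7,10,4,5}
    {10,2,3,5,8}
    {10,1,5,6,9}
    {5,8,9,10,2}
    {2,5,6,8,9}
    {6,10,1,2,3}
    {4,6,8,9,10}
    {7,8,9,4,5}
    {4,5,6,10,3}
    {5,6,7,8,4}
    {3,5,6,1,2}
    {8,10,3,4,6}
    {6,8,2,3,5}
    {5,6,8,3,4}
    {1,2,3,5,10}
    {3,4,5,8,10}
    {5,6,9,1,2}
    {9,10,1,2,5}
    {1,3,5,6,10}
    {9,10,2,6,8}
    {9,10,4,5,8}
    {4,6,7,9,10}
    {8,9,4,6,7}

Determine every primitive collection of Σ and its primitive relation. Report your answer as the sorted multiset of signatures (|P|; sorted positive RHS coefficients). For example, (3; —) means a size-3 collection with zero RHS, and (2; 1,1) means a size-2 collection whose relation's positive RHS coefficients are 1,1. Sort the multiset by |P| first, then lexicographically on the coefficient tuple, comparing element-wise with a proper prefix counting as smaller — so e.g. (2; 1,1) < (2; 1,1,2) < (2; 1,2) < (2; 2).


The 11 primitive collections of Σ (r=10, n=5):

  {1,4}:  v_{1} + v_{4} = 0 — sig = (2; —)
  {3,9}:  v_{3} + v_{9} = 0 — sig = (2; —)
  {1,8}:  v_{1} + v_{8} = v_{2} — sig = (2; 1)
  {2,4}:  v_{2} + v_{4} = v_{8} — sig = (2; 1)
  {1,7}:  v_{1} + v_{7} = v_{5} + v_{6} + v_{9} — sig = (2; 1,1,1)
  {3,7}:  v_{3} + v_{7} = v_{4} + v_{5} + v_{6} — sig = (2; 1,1,1)
  {2,7}:  v_{2} + v_{7} = v_{5} + v_{6} + v_{8} + v_{9} — sig = (2; 1,1,1,1)
  {7,8,10}:  v_{7} + v_{8} + v_{10} = v_{4} + v_{9} — sig = (3; 1,1)
  {5,6,8,10}:  v_{5} + v_{6} + v_{8} + v_{10} = 0 — sig = (4; —)
  {2,5,6,10}:  v_{2} + v_{5} + v_{6} + v_{10} = v_{1} — sig = (4; 1)
  {4,5,6,9}:  v_{4} + v_{5} + v_{6} + v_{9} = v_{7} — sig = (4; 1)

so the primitive-relation signature multiset is
    |P|=2: 7 collections, coeffs (), (), (1), (1), (1,1,1), (1,1,1), (1,1,1,1)
    |P|=3: 1 collection, coeffs (1,1)
    |P|=4: 3 collections, coeffs (), (1), (1)


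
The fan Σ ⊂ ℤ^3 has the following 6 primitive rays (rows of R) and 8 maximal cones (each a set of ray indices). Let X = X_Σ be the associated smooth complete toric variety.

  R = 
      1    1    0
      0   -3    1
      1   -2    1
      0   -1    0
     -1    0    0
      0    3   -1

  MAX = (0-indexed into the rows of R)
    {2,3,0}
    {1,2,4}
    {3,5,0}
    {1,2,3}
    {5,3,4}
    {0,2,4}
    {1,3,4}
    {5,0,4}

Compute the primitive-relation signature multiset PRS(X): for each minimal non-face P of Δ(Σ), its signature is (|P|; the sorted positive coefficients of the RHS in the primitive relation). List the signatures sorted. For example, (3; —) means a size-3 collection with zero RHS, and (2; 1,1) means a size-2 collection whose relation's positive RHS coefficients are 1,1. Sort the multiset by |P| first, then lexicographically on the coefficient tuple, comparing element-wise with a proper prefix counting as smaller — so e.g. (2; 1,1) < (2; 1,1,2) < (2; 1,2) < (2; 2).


Primitive collections (5):

  {1,5}:  v_{1} + v_{5} = 0  →  sig = (2; —)
  {0,1}:  v_{0} + v_{1} = v_{2}  →  sig = (2; 1)
  {2,5}:  v_{2} + v_{5} = v_{0}  →  sig = (2; 1)
  {0,3,4}:  v_{0} + v_{3} + v_{4} = 0  →  sig = (3; —)
  {2,3,4}:  v_{2} + v_{3} + v_{4} = v_{1}  →  sig = (3; 1)

Signatures (|P|; sorted positive RHS coefficients), sorted:
{ (2; —),  (2; 1) ×2,  (3; —),  (3; 1) }
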